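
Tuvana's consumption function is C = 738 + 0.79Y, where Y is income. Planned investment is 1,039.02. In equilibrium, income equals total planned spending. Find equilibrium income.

Y = 8462

Y = C + I = 738 + 0.79Y + 1039.02
Y − 0.79Y = 1777.02
0.21Y = 1777.02, so Y = 1777.02/0.21 = 8462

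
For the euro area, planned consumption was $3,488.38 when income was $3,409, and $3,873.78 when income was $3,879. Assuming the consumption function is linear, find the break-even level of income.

Y = 3850

MPC = (3873.78 − 3488.38)/(3879 − 3409) = 385.4/470 = 0.82
a = 3488.38 − 0.82(3409) = 3488.38 − 2795.38 = 693
Break-even: Y = a/(1−MPC) = 693/0.18 = 3850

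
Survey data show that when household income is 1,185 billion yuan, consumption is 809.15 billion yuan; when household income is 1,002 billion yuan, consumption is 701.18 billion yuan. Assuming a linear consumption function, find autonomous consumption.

MPC = ΔC/ΔY = (809.15 − 701.18)/(1185 − 1002) = 107.97/183 = 0.59
a = C − MPC·Y = 701.18 − 0.59(1002) = 701.18 − 591.18 = 110

a = 110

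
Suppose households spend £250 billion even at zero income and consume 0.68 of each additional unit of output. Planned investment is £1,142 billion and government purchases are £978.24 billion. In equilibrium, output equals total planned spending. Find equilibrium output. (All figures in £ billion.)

Y = 7407

Y = C + I + G = 250 + 0.68Y + 1142 + 978.24
Y − 0.68Y = 2370.24
0.32Y = 2370.24, so Y = 2370.24/0.32 = 7407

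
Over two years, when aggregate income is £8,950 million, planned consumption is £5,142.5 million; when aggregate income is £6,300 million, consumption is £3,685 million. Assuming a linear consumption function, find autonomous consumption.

a = 220

MPC = ΔC/ΔY = (5142.5 − 3685)/(8950 − 6300) = 1457.5/2650 = 0.55
a = C − MPC·Y = 3685 − 0.55(6300) = 3685 − 3465 = 220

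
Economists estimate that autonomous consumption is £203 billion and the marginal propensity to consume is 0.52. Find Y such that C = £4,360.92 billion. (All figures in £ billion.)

Y = 7996

203 + 0.52Y = 4360.92
0.52Y = 4157.92, so Y = 4157.92/0.52 = 7996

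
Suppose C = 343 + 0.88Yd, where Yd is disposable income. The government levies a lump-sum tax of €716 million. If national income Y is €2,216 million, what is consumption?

Yd = Y − T = 2216 − 716 = 1500
C = 343 + 0.88(1500) = 343 + 1320 = 1663

C = 1663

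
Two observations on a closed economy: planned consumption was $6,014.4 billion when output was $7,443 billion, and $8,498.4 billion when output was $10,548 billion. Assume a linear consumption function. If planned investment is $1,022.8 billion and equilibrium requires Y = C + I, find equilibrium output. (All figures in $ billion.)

Y = 5414

MPC = (8498.4 − 6014.4)/(10548 − 7443) = 2484/3105 = 0.8
a = 6014.4 − 0.8(7443) = 60
Equilibrium: Y = 60 + 0.8Y + 1022.8
0.2Y = 1082.8, so Y = 1082.8/0.2 = 5414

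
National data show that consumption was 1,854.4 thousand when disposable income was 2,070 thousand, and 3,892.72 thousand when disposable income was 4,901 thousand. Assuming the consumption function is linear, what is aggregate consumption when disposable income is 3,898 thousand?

C = 3170.56

MPC = (3892.72 − 1854.4)/(4901 − 2070) = 2038.32/2831 = 0.72
a = 1854.4 − 0.72(2070) = 1854.4 − 1490.4 = 364
C = 364 + 0.72(3898) = 364 + 2806.56 = 3170.56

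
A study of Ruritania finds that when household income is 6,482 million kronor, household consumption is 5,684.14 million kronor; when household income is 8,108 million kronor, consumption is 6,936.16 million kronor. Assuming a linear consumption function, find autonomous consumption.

a = 693

MPC = ΔC/ΔY = (6936.16 − 5684.14)/(8108 − 6482) = 1252.02/1626 = 0.77
a = C − MPC·Y = 5684.14 − 0.77(6482) = 5684.14 − 4991.14 = 693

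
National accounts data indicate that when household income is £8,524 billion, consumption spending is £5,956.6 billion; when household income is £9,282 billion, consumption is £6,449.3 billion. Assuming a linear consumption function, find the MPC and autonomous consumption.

MPC = ΔC/ΔY = (6449.3 − 5956.6)/(9282 − 8524) = 492.7/758 = 0.65
a = C − MPC·Y = 5956.6 − 0.65(8524) = 5956.6 − 5540.6 = 416

MPC = 0.65; a = 416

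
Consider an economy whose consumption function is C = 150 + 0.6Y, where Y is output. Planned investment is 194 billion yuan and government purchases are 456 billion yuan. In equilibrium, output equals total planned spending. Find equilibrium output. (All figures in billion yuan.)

Y = 2000

Y = C + I + G = 150 + 0.6Y + 194 + 456
Y − 0.6Y = 800
0.4Y = 800, so Y = 800/0.4 = 2000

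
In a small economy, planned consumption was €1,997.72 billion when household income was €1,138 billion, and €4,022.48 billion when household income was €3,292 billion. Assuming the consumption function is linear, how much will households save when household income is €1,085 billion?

S = -862.9

MPC = (4022.48 − 1997.72)/(3292 − 1138) = 2024.76/2154 = 0.94
a = 1997.72 − 0.94(1138) = 1997.72 − 1069.72 = 928
C = 928 + 0.94(1085) = 1947.9
S = 1085 − 1947.9 = -862.9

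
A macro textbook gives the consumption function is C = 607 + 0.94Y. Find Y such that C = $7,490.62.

Y = 7323

607 + 0.94Y = 7490.62
0.94Y = 6883.62, so Y = 6883.62/0.94 = 7323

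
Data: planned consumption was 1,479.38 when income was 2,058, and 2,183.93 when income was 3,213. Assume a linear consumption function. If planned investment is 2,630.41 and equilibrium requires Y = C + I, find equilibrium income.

MPC = (2183.93 − 1479.38)/(3213 − 2058) = 704.55/1155 = 0.61
a = 1479.38 − 0.61(2058) = 224
Equilibrium: Y = 224 + 0.61Y + 2630.41
0.39Y = 2854.41, so Y = 2854.41/0.39 = 7319

Y = 7319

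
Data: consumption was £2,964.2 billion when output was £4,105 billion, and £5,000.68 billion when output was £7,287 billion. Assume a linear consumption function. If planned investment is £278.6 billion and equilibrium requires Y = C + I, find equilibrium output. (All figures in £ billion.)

Y = 1710

MPC = (5000.68 − 2964.2)/(7287 − 4105) = 2036.48/3182 = 0.64
a = 2964.2 − 0.64(4105) = 337
Equilibrium: Y = 337 + 0.64Y + 278.6
0.36Y = 615.6, so Y = 615.6/0.36 = 1710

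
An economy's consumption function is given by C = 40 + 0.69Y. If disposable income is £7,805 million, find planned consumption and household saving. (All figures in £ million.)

C = 5425.45; S = 2379.55

C = 40 + 0.69(7805) = 40 + 5385.45 = 5425.45
S = Y − C = 7805 − 5425.45 = 2379.55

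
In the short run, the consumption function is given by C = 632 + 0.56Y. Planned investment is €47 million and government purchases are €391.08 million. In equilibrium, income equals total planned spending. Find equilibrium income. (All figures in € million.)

Y = 2432

Y = C + I + G = 632 + 0.56Y + 47 + 391.08
Y − 0.56Y = 1070.08
0.44Y = 1070.08, so Y = 1070.08/0.44 = 2432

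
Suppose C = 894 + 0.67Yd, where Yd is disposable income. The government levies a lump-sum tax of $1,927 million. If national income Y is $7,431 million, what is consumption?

C = 4581.68

Yd = Y − T = 7431 − 1927 = 5504
C = 894 + 0.67(5504) = 894 + 3687.68 = 4581.68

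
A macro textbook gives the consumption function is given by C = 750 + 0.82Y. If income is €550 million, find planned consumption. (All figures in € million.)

C = 1201

C = 750 + 0.82(550) = 750 + 451 = 1201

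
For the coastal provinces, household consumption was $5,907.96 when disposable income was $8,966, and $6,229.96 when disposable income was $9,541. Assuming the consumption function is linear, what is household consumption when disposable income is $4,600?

MPC = (6229.96 − 5907.96)/(9541 − 8966) = 322/575 = 0.56
a = 5907.96 − 0.56(8966) = 5907.96 − 5020.96 = 887
C = 887 + 0.56(4600) = 887 + 2576 = 3463

C = 3463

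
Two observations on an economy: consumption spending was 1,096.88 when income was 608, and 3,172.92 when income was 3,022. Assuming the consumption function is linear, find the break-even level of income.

Y = 4100

MPC = (3172.92 − 1096.88)/(3022 − 608) = 2076.04/2414 = 0.86
a = 1096.88 − 0.86(608) = 1096.88 − 522.88 = 574
Break-even: Y = a/(1−MPC) = 574/0.14 = 4100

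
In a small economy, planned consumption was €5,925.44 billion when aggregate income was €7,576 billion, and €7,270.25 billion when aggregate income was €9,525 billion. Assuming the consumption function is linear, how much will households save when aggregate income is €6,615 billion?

S = 1352.65

MPC = (7270.25 − 5925.44)/(9525 − 7576) = 1344.81/1949 = 0.69
a = 5925.44 − 0.69(7576) = 5925.44 − 5227.44 = 698
C = 698 + 0.69(6615) = 5262.35
S = 6615 − 5262.35 = 1352.65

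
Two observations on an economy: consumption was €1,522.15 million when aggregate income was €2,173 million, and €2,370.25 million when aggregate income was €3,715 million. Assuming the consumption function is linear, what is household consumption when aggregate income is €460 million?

MPC = (2370.25 − 1522.15)/(3715 − 2173) = 848.1/1542 = 0.55
a = 1522.15 − 0.55(2173) = 1522.15 − 1195.15 = 327
C = 327 + 0.55(460) = 327 + 253 = 580

C = 580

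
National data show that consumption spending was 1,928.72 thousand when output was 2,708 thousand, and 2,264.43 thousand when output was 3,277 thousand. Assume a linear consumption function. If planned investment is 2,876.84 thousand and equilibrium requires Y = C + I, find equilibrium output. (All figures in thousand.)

MPC = (2264.43 − 1928.72)/(3277 − 2708) = 335.71/569 = 0.59
a = 1928.72 − 0.59(2708) = 331
Equilibrium: Y = 331 + 0.59Y + 2876.84
0.41Y = 3207.84, so Y = 3207.84/0.41 = 7824

Y = 7824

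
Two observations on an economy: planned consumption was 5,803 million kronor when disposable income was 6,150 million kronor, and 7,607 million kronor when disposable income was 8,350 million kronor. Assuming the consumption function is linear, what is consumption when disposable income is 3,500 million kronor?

MPC = (7607 − 5803)/(8350 − 6150) = 1804/2200 = 0.82
a = 5803 − 0.82(6150) = 5803 − 5043 = 760
C = 760 + 0.82(3500) = 760 + 2870 = 3630

C = 3630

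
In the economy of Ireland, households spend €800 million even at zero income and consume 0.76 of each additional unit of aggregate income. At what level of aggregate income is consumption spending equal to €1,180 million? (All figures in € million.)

Y = 500

800 + 0.76Y = 1180
0.76Y = 380, so Y = 380/0.76 = 500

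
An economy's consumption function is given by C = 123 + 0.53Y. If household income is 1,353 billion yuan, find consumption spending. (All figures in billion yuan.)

C = 123 + 0.53(1353) = 123 + 717.09 = 840.09

C = 840.09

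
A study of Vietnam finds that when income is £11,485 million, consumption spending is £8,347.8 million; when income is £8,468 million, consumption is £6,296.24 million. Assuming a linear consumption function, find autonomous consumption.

a = 538

MPC = ΔC/ΔY = (8347.8 − 6296.24)/(11485 − 8468) = 2051.56/3017 = 0.68
a = C − MPC·Y = 6296.24 − 0.68(8468) = 6296.24 − 5758.24 = 538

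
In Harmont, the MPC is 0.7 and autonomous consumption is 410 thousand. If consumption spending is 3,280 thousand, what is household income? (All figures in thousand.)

Y = 4100

410 + 0.7Y = 3280
0.7Y = 2870, so Y = 2870/0.7 = 4100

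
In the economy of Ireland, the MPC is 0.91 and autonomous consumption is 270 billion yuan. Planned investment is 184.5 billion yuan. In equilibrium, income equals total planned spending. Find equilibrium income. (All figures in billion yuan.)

Y = C + I = 270 + 0.91Y + 184.5
Y − 0.91Y = 454.5
0.09Y = 454.5, so Y = 454.5/0.09 = 5050

Y = 5050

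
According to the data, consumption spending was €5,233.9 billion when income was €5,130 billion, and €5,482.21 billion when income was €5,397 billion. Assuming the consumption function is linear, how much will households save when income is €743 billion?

S = -410.99

MPC = (5482.21 − 5233.9)/(5397 − 5130) = 248.31/267 = 0.93
a = 5233.9 − 0.93(5130) = 5233.9 − 4770.9 = 463
C = 463 + 0.93(743) = 1153.99
S = 743 − 1153.99 = -410.99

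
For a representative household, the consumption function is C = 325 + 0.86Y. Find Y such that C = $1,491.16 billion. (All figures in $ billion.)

Y = 1356

325 + 0.86Y = 1491.16
0.86Y = 1166.16, so Y = 1166.16/0.86 = 1356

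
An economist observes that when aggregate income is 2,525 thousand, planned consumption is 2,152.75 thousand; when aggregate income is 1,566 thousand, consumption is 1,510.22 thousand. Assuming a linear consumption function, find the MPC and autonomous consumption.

MPC = 0.67; a = 461

MPC = ΔC/ΔY = (2152.75 − 1510.22)/(2525 − 1566) = 642.53/959 = 0.67
a = C − MPC·Y = 1510.22 − 0.67(1566) = 1510.22 − 1049.22 = 461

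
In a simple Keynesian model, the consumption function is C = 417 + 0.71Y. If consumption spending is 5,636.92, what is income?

Y = 7352

417 + 0.71Y = 5636.92
0.71Y = 5219.92, so Y = 5219.92/0.71 = 7352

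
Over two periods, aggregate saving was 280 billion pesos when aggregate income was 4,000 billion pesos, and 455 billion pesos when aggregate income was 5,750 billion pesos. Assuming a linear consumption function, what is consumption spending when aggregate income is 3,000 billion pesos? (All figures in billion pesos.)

MPS = ΔS/ΔY = (455 − 280)/(5750 − 4000) = 175/1750 = 0.1
MPC = 1 − MPS = 0.9
Autonomous saving = 280 − 0.1(4000) = -120, so a = 120
C = 120 + 0.9(3000) = 120 + 2700 = 2820

C = 2820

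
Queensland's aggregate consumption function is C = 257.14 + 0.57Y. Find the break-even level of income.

Y = 598

At break-even, C = Y: 257.14 + 0.57Y = Y
0.43Y = 257.14, so Y = 257.14/0.43 = 598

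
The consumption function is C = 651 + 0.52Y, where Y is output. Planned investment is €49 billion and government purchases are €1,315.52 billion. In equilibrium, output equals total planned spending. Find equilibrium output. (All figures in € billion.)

Y = C + I + G = 651 + 0.52Y + 49 + 1315.52
Y − 0.52Y = 2015.52
0.48Y = 2015.52, so Y = 2015.52/0.48 = 4199

Y = 4199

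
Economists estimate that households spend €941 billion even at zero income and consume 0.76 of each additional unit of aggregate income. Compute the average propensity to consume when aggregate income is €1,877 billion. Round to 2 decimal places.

C = 941 + 0.76(1877) = 2367.52
APC = C/Y = 2367.52/1877 = 1.26

APC = 1.26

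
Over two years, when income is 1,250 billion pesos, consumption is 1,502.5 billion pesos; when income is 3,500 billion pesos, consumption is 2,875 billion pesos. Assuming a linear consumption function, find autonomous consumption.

MPC = ΔC/ΔY = (2875 − 1502.5)/(3500 − 1250) = 1372.5/2250 = 0.61
a = C − MPC·Y = 1502.5 − 0.61(1250) = 1502.5 − 762.5 = 740

a = 740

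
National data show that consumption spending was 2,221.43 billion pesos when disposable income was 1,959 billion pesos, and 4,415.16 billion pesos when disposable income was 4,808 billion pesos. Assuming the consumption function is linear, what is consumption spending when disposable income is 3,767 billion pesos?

C = 3613.59

MPC = (4415.16 − 2221.43)/(4808 − 1959) = 2193.73/2849 = 0.77
a = 2221.43 − 0.77(1959) = 2221.43 − 1508.43 = 713
C = 713 + 0.77(3767) = 713 + 2900.59 = 3613.59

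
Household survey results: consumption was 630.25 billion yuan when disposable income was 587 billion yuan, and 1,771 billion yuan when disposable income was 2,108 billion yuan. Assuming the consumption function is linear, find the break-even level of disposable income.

MPC = (1771 − 630.25)/(2108 − 587) = 1140.75/1521 = 0.75
a = 630.25 − 0.75(587) = 630.25 − 440.25 = 190
Break-even: Y = a/(1−MPC) = 190/0.25 = 760

Y = 760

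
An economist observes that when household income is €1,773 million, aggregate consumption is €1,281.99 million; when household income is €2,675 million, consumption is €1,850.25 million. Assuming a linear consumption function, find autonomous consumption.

MPC = ΔC/ΔY = (1850.25 − 1281.99)/(2675 − 1773) = 568.26/902 = 0.63
a = C − MPC·Y = 1281.99 − 0.63(1773) = 1281.99 − 1116.99 = 165

a = 165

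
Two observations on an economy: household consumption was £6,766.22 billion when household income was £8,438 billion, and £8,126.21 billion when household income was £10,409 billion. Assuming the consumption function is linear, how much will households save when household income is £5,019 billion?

MPC = (8126.21 − 6766.22)/(10409 − 8438) = 1359.99/1971 = 0.69
a = 6766.22 − 0.69(8438) = 6766.22 − 5822.22 = 944
C = 944 + 0.69(5019) = 4407.11
S = 5019 − 4407.11 = 611.89

S = 611.89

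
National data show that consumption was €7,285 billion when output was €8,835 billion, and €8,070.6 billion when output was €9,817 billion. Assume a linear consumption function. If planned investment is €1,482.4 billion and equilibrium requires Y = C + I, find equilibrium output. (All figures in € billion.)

Y = 8497

MPC = (8070.6 − 7285)/(9817 − 8835) = 785.6/982 = 0.8
a = 7285 − 0.8(8835) = 217
Equilibrium: Y = 217 + 0.8Y + 1482.4
0.2Y = 1699.4, so Y = 1699.4/0.2 = 8497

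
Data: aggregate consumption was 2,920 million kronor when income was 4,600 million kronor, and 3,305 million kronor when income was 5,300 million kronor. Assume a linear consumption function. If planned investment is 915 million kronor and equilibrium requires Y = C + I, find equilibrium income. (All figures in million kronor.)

MPC = (3305 − 2920)/(5300 − 4600) = 385/700 = 0.55
a = 2920 − 0.55(4600) = 390
Equilibrium: Y = 390 + 0.55Y + 915
0.45Y = 1305, so Y = 1305/0.45 = 2900

Y = 2900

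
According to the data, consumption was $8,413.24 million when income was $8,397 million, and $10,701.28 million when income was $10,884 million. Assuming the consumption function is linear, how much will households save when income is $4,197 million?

MPC = (10701.28 − 8413.24)/(10884 − 8397) = 2288.04/2487 = 0.92
a = 8413.24 − 0.92(8397) = 8413.24 − 7725.24 = 688
C = 688 + 0.92(4197) = 4549.24
S = 4197 − 4549.24 = -352.24

S = -352.24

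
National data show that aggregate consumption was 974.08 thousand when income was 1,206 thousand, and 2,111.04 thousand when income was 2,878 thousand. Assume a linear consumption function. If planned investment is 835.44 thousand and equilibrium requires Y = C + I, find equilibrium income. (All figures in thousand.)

MPC = (2111.04 − 974.08)/(2878 − 1206) = 1136.96/1672 = 0.68
a = 974.08 − 0.68(1206) = 154
Equilibrium: Y = 154 + 0.68Y + 835.44
0.32Y = 989.44, so Y = 989.44/0.32 = 3092

Y = 3092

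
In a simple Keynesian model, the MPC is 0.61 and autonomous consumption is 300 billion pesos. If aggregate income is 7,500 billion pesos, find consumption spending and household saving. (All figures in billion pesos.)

C = 4875; S = 2625

C = 300 + 0.61(7500) = 300 + 4575 = 4875
S = Y − C = 7500 − 4875 = 2625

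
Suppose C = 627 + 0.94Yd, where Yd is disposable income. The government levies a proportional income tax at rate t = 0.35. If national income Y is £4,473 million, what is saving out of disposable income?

Yd = (1 − 0.35)(4473) = 0.65(4473) = 2907.45
C = 627 + 0.94(2907.45) = 627 + 2733.003 = 3360.003
S = Yd − C = 2907.45 − 3360.003 = -452.553

S = -452.553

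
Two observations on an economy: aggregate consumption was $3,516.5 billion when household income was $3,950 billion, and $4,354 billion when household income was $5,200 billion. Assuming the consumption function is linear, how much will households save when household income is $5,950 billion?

S = 1093.5

MPC = (4354 − 3516.5)/(5200 − 3950) = 837.5/1250 = 0.67
a = 3516.5 − 0.67(3950) = 3516.5 − 2646.5 = 870
C = 870 + 0.67(5950) = 4856.5
S = 5950 − 4856.5 = 1093.5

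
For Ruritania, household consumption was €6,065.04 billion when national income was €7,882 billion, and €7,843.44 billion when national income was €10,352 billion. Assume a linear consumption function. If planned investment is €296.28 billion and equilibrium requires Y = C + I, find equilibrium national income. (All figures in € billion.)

MPC = (7843.44 − 6065.04)/(10352 − 7882) = 1778.4/2470 = 0.72
a = 6065.04 − 0.72(7882) = 390
Equilibrium: Y = 390 + 0.72Y + 296.28
0.28Y = 686.28, so Y = 686.28/0.28 = 2451

Y = 2451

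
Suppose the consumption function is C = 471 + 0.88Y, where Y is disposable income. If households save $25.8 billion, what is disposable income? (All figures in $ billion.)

Y = 4140

S = Y − C = -471 + 0.12Y
-471 + 0.12Y = 25.8, so 0.12Y = 496.8 and Y = 4140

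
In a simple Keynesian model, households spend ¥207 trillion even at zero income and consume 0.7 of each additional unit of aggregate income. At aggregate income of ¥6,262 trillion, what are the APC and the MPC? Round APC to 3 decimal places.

MPC = 0.7 (the slope of the consumption function)
C = 207 + 0.7(6262) = 4590.4, so APC = 4590.4/6262 = 0.733

APC = 0.733; MPC = 0.7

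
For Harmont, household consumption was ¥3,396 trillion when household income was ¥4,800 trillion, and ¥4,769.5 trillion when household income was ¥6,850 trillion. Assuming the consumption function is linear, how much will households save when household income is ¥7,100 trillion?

S = 2163

MPC = (4769.5 − 3396)/(6850 − 4800) = 1373.5/2050 = 0.67
a = 3396 − 0.67(4800) = 3396 − 3216 = 180
C = 180 + 0.67(7100) = 4937
S = 7100 − 4937 = 2163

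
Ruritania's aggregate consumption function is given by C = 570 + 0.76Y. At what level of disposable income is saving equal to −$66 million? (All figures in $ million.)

S = Y − C = -570 + 0.24Y
-570 + 0.24Y = -66, so 0.24Y = 504 and Y = 2100

Y = 2100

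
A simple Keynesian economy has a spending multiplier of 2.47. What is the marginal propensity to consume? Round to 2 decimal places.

k = 1/(1 − MPC), so 1 − MPC = 1/k = 1/2.47 = 0.4049
MPC = 1 − 0.4049 = 0.60

MPC = 0.60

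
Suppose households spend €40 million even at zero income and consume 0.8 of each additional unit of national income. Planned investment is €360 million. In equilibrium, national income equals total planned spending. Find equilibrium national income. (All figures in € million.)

Y = C + I = 40 + 0.8Y + 360
Y − 0.8Y = 400
0.2Y = 400, so Y = 400/0.2 = 2000

Y = 2000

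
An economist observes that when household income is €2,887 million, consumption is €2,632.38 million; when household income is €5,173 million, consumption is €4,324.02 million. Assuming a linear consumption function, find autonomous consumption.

MPC = ΔC/ΔY = (4324.02 − 2632.38)/(5173 − 2887) = 1691.64/2286 = 0.74
a = C − MPC·Y = 2632.38 − 0.74(2887) = 2632.38 − 2136.38 = 496

a = 496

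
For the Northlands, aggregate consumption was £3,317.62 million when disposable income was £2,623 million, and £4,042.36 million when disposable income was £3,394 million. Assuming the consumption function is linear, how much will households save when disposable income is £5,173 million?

MPC = (4042.36 − 3317.62)/(3394 − 2623) = 724.74/771 = 0.94
a = 3317.62 − 0.94(2623) = 3317.62 − 2465.62 = 852
C = 852 + 0.94(5173) = 5714.62
S = 5173 − 5714.62 = -541.62

S = -541.62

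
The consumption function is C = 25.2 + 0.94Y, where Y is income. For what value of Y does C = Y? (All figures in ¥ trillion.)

At break-even, C = Y: 25.2 + 0.94Y = Y
0.06Y = 25.2, so Y = 25.2/0.06 = 420

Y = 420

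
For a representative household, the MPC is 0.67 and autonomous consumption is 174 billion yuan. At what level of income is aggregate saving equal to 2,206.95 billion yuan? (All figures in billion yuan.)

S = Y − C = -174 + 0.33Y
-174 + 0.33Y = 2206.95, so 0.33Y = 2380.95 and Y = 7215

Y = 7215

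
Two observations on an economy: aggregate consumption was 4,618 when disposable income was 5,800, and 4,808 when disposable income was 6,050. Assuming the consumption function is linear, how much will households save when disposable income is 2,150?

S = 306

MPC = (4808 − 4618)/(6050 − 5800) = 190/250 = 0.76
a = 4618 − 0.76(5800) = 4618 − 4408 = 210
C = 210 + 0.76(2150) = 1844
S = 2150 − 1844 = 306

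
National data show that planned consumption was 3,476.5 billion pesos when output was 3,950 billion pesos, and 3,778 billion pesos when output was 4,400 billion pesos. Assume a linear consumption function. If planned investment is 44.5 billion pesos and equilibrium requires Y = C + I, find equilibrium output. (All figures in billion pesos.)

Y = 2650

MPC = (3778 − 3476.5)/(4400 − 3950) = 301.5/450 = 0.67
a = 3476.5 − 0.67(3950) = 830
Equilibrium: Y = 830 + 0.67Y + 44.5
0.33Y = 874.5, so Y = 874.5/0.33 = 2650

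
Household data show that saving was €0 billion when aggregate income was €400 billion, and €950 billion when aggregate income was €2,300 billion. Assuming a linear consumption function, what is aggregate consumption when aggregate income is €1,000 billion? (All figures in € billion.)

MPS = ΔS/ΔY = (950 − 0)/(2300 − 400) = 950/1900 = 0.5
MPC = 1 − MPS = 0.5
Autonomous saving = 0 − 0.5(400) = -200, so a = 200
C = 200 + 0.5(1000) = 200 + 500 = 700

C = 700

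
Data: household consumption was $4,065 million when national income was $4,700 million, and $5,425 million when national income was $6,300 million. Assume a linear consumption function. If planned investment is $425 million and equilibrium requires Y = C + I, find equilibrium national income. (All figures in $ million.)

MPC = (5425 − 4065)/(6300 − 4700) = 1360/1600 = 0.85
a = 4065 − 0.85(4700) = 70
Equilibrium: Y = 70 + 0.85Y + 425
0.15Y = 495, so Y = 495/0.15 = 3300

Y = 3300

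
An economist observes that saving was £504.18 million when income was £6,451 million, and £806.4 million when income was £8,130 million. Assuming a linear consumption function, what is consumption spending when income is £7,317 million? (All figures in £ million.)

MPS = ΔS/ΔY = (806.4 − 504.18)/(8130 − 6451) = 302.22/1679 = 0.18
MPC = 1 − MPS = 0.82
Autonomous saving = 504.18 − 0.18(6451) = -657, so a = 657
C = 657 + 0.82(7317) = 657 + 5999.94 = 6656.94

C = 6656.94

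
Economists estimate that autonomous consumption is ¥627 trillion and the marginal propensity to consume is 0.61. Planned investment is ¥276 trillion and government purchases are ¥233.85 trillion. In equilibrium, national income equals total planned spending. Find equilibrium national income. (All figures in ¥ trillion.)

Y = 2915

Y = C + I + G = 627 + 0.61Y + 276 + 233.85
Y − 0.61Y = 1136.85
0.39Y = 1136.85, so Y = 1136.85/0.39 = 2915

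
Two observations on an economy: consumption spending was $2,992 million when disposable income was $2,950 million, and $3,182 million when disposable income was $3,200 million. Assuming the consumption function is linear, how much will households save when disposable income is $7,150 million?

S = 966

MPC = (3182 − 2992)/(3200 − 2950) = 190/250 = 0.76
a = 2992 − 0.76(2950) = 2992 − 2242 = 750
C = 750 + 0.76(7150) = 6184
S = 7150 − 6184 = 966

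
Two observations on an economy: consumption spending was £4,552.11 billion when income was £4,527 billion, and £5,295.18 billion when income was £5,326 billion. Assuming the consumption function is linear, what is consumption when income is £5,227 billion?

MPC = (5295.18 − 4552.11)/(5326 − 4527) = 743.07/799 = 0.93
a = 4552.11 − 0.93(4527) = 4552.11 − 4210.11 = 342
C = 342 + 0.93(5227) = 342 + 4861.11 = 5203.11

C = 5203.11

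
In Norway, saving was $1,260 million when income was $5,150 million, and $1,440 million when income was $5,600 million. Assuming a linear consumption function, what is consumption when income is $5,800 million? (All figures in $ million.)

C = 4280

MPS = ΔS/ΔY = (1440 − 1260)/(5600 − 5150) = 180/450 = 0.4
MPC = 1 − MPS = 0.6
Autonomous saving = 1260 − 0.4(5150) = -800, so a = 800
C = 800 + 0.6(5800) = 800 + 3480 = 4280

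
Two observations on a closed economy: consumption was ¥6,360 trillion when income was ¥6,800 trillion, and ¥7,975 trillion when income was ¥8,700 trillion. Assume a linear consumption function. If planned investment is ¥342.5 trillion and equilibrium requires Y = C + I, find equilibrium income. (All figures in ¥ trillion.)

Y = 6150

MPC = (7975 − 6360)/(8700 − 6800) = 1615/1900 = 0.85
a = 6360 − 0.85(6800) = 580
Equilibrium: Y = 580 + 0.85Y + 342.5
0.15Y = 922.5, so Y = 922.5/0.15 = 6150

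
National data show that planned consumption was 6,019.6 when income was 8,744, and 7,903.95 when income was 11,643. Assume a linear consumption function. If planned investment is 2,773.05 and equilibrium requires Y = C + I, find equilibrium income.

MPC = (7903.95 − 6019.6)/(11643 − 8744) = 1884.35/2899 = 0.65
a = 6019.6 − 0.65(8744) = 336
Equilibrium: Y = 336 + 0.65Y + 2773.05
0.35Y = 3109.05, so Y = 3109.05/0.35 = 8883

Y = 8883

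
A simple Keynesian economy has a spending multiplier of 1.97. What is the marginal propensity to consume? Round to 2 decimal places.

k = 1/(1 − MPC), so 1 − MPC = 1/k = 1/1.97 = 0.5076
MPC = 1 − 0.5076 = 0.49

MPC = 0.49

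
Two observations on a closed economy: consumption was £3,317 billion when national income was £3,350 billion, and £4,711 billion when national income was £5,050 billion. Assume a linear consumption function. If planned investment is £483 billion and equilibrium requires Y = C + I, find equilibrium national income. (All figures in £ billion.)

Y = 5850

MPC = (4711 − 3317)/(5050 − 3350) = 1394/1700 = 0.82
a = 3317 − 0.82(3350) = 570
Equilibrium: Y = 570 + 0.82Y + 483
0.18Y = 1053, so Y = 1053/0.18 = 5850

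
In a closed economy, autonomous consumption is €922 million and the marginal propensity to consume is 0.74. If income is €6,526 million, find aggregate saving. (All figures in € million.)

C = 922 + 0.74(6526) = 922 + 4829.24 = 5751.24
S = Y − C = 6526 − 5751.24 = 774.76

S = 774.76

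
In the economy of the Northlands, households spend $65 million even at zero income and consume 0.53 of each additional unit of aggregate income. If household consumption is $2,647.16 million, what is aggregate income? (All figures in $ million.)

65 + 0.53Y = 2647.16
0.53Y = 2582.16, so Y = 2582.16/0.53 = 4872

Y = 4872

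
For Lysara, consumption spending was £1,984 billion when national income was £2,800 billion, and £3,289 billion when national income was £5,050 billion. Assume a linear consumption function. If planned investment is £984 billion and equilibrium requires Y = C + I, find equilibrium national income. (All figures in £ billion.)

Y = 3200

MPC = (3289 − 1984)/(5050 − 2800) = 1305/2250 = 0.58
a = 1984 − 0.58(2800) = 360
Equilibrium: Y = 360 + 0.58Y + 984
0.42Y = 1344, so Y = 1344/0.42 = 3200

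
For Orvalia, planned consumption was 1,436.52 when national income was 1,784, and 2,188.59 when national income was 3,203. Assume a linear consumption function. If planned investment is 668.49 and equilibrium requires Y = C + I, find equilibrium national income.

Y = 2467

MPC = (2188.59 − 1436.52)/(3203 − 1784) = 752.07/1419 = 0.53
a = 1436.52 − 0.53(1784) = 491
Equilibrium: Y = 491 + 0.53Y + 668.49
0.47Y = 1159.49, so Y = 1159.49/0.47 = 2467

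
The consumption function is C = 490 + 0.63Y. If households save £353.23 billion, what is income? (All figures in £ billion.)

S = Y − C = -490 + 0.37Y
-490 + 0.37Y = 353.23, so 0.37Y = 843.23 and Y = 2279

Y = 2279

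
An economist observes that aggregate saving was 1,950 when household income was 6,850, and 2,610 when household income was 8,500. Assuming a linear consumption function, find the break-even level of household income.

Y = 1975

MPS = ΔS/ΔY = (2610 − 1950)/(8500 − 6850) = 660/1650 = 0.4
MPC = 1 − MPS = 0.6
From S(6850) = 1950: −a + 0.4(6850) = 1950, so a = 2740 − 1950 = 790
Break-even (S = 0): Y = a/MPS = 790/0.4 = 1975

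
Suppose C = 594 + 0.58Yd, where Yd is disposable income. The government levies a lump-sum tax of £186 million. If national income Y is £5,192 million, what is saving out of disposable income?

S = 1508.52

Yd = Y − T = 5192 − 186 = 5006
C = 594 + 0.58(5006) = 594 + 2903.48 = 3497.48
S = Yd − C = 5006 − 3497.48 = 1508.52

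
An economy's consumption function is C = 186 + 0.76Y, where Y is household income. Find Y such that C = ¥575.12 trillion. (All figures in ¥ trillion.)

186 + 0.76Y = 575.12
0.76Y = 389.12, so Y = 389.12/0.76 = 512

Y = 512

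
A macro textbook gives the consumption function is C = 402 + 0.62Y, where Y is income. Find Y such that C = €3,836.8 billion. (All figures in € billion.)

402 + 0.62Y = 3836.8
0.62Y = 3434.8, so Y = 3434.8/0.62 = 5540

Y = 5540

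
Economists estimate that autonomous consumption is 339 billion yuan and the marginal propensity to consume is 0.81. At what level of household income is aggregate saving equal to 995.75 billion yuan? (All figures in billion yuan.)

S = Y − C = -339 + 0.19Y
-339 + 0.19Y = 995.75, so 0.19Y = 1334.75 and Y = 7025

Y = 7025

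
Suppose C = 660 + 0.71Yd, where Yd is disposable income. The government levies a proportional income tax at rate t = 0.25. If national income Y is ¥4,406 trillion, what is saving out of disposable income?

S = 298.305

Yd = (1 − 0.25)(4406) = 0.75(4406) = 3304.5
C = 660 + 0.71(3304.5) = 660 + 2346.195 = 3006.195
S = Yd − C = 3304.5 − 3006.195 = 298.305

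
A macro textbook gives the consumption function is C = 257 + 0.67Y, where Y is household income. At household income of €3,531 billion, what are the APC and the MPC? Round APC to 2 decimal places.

MPC = 0.67 (the slope of the consumption function)
C = 257 + 0.67(3531) = 2622.77, so APC = 2622.77/3531 = 0.74

APC = 0.74; MPC = 0.67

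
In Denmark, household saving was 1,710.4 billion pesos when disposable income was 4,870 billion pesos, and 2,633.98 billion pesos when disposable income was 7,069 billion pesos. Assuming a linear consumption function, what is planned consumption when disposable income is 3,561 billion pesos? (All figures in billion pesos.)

C = 2400.38

MPS = ΔS/ΔY = (2633.98 − 1710.4)/(7069 − 4870) = 923.58/2199 = 0.42
MPC = 1 − MPS = 0.58
Autonomous saving = 1710.4 − 0.42(4870) = -335, so a = 335
C = 335 + 0.58(3561) = 335 + 2065.38 = 2400.38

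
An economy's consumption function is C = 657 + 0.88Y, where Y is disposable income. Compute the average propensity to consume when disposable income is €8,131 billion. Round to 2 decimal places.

C = 657 + 0.88(8131) = 7812.28
APC = C/Y = 7812.28/8131 = 0.96

APC = 0.96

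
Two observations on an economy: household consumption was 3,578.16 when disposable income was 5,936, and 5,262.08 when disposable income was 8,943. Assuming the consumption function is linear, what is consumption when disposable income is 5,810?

MPC = (5262.08 − 3578.16)/(8943 − 5936) = 1683.92/3007 = 0.56
a = 3578.16 − 0.56(5936) = 3578.16 − 3324.16 = 254
C = 254 + 0.56(5810) = 254 + 3253.6 = 3507.6

C = 3507.6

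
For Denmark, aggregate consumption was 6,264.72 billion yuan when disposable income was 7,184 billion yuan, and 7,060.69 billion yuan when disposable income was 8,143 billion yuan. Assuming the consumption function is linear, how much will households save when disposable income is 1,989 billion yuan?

S = 36.13

MPC = (7060.69 − 6264.72)/(8143 − 7184) = 795.97/959 = 0.83
a = 6264.72 − 0.83(7184) = 6264.72 − 5962.72 = 302
C = 302 + 0.83(1989) = 1952.87
S = 1989 − 1952.87 = 36.13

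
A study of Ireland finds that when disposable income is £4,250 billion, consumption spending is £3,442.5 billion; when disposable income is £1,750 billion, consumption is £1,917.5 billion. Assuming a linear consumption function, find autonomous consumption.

MPC = ΔC/ΔY = (3442.5 − 1917.5)/(4250 − 1750) = 1525/2500 = 0.61
a = C − MPC·Y = 1917.5 − 0.61(1750) = 1917.5 − 1067.5 = 850

a = 850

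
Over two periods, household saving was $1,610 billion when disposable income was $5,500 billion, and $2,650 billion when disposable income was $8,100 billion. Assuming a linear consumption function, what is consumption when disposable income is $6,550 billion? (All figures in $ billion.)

C = 4520

MPS = ΔS/ΔY = (2650 − 1610)/(8100 − 5500) = 1040/2600 = 0.4
MPC = 1 − MPS = 0.6
Autonomous saving = 1610 − 0.4(5500) = -590, so a = 590
C = 590 + 0.6(6550) = 590 + 3930 = 4520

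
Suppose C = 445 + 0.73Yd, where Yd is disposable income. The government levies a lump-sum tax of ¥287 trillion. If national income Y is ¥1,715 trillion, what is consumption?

Yd = Y − T = 1715 − 287 = 1428
C = 445 + 0.73(1428) = 445 + 1042.44 = 1487.44

C = 1487.44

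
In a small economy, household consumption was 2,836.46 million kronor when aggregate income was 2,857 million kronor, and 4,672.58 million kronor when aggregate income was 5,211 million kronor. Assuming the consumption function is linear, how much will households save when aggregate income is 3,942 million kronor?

S = 259.24

MPC = (4672.58 − 2836.46)/(5211 − 2857) = 1836.12/2354 = 0.78
a = 2836.46 − 0.78(2857) = 2836.46 − 2228.46 = 608
C = 608 + 0.78(3942) = 3682.76
S = 3942 − 3682.76 = 259.24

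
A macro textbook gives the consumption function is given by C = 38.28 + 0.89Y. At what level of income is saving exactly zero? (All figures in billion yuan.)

Y = 348

At break-even, C = Y: 38.28 + 0.89Y = Y
0.11Y = 38.28, so Y = 38.28/0.11 = 348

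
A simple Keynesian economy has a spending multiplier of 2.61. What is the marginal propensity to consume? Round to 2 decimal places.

k = 1/(1 − MPC), so 1 − MPC = 1/k = 1/2.61 = 0.3831
MPC = 1 − 0.3831 = 0.62

MPC = 0.62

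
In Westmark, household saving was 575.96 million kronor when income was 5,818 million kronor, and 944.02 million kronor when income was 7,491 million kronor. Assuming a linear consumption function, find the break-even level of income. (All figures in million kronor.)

Y = 3200

MPS = ΔS/ΔY = (944.02 − 575.96)/(7491 − 5818) = 368.06/1673 = 0.22
MPC = 1 − MPS = 0.78
From S(5818) = 575.96: −a + 0.22(5818) = 575.96, so a = 1279.96 − 575.96 = 704
Break-even (S = 0): Y = a/MPS = 704/0.22 = 3200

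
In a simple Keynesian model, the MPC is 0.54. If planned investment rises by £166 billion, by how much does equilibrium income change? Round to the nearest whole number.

The multiplier is 1/(1 − MPC) = 1/0.46.
ΔY = 166/0.46 = 360.87 ≈ 361

ΔY ≈ 361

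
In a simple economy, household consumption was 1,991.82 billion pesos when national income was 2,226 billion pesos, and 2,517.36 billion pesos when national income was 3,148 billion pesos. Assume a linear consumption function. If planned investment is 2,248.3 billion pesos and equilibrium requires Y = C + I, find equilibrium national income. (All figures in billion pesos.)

MPC = (2517.36 − 1991.82)/(3148 − 2226) = 525.54/922 = 0.57
a = 1991.82 − 0.57(2226) = 723
Equilibrium: Y = 723 + 0.57Y + 2248.3
0.43Y = 2971.3, so Y = 2971.3/0.43 = 6910

Y = 6910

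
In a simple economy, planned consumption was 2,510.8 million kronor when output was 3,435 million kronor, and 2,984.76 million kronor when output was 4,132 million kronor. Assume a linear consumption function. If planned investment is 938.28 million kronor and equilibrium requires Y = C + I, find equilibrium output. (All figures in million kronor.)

MPC = (2984.76 − 2510.8)/(4132 − 3435) = 473.96/697 = 0.68
a = 2510.8 − 0.68(3435) = 175
Equilibrium: Y = 175 + 0.68Y + 938.28
0.32Y = 1113.28, so Y = 1113.28/0.32 = 3479

Y = 3479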